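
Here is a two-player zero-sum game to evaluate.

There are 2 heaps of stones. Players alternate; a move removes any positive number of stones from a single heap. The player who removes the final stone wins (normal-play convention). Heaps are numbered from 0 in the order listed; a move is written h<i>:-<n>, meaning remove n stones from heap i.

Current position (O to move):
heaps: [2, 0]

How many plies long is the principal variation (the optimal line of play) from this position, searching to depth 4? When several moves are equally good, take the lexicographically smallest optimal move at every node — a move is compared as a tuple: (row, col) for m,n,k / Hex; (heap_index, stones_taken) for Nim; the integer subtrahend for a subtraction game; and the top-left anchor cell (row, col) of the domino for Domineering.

p1 O@[(2,0)]: h0:-1[(1,0)]-1 h0:-2[(0,0)]+1*
p2 X@[(0,0)] terminal -1; root [(2,0)] d4

PV length from [(2,0)]: 1 ply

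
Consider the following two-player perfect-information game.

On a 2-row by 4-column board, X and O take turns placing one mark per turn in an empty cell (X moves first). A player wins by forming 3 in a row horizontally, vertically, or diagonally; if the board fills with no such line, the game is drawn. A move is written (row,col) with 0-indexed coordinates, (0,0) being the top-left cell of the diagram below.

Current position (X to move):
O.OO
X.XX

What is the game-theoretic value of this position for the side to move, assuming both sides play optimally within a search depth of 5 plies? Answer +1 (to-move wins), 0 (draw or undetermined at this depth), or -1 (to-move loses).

ply 1, X at O.OO/X.XX | (0,1)=+0→OXOO/X.XX; (1,1)=+1→O.OO/XXXX*
ply 2: O.OO/XXXX is terminal -1 (O); from O.OO/X.XX depth 5

value(O.OO/X.XX, X) = +1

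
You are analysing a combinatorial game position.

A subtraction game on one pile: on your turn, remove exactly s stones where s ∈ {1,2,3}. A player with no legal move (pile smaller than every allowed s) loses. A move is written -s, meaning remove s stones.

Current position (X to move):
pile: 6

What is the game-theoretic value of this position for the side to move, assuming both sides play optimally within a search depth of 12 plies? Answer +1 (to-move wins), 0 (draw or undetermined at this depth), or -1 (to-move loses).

p1 X@[6]: -1[5]-1 -2[4]+1* -3[3]-1
p2 O@[4]: -1[3]-1* -2[2]-1 -3[1]-1
p3 X@[3]: -1[2]-1 -2[1]-1 -3[0]+1*
p4 O@[0] terminal -1; root [6] d12

value(6, X) = +1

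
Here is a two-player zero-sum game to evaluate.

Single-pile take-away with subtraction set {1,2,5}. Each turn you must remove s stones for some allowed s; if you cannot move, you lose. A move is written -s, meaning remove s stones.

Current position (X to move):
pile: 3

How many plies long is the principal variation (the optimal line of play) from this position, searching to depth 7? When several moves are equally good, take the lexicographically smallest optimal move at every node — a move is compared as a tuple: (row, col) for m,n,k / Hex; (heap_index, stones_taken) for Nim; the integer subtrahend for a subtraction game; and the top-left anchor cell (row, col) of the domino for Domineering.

ply 1, X at 3 | -1=-1→2*; -2=-1→1
ply 2, O at 2 | -1=-1→1; -2=+1→0*
ply 3: 0 is terminal -1 (X); from 3 depth 7

PV length from [3]: 2 plies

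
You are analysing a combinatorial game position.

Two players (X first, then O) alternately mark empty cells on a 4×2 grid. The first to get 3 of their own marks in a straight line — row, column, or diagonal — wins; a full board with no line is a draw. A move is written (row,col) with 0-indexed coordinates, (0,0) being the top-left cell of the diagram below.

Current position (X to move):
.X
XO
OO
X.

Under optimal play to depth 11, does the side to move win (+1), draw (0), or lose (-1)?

[.X/XO/OO/X.] X move#1: (0,0):-1/XX/XO/OO/X., (3,1):+0/.X/XO/OO/XX*
[.X/XO/OO/XX] O move#2: (0,0):+0/OX/XO/OO/XX*
[OX/XO/OO/XX] end (terminal +0, X#3); searched .X/XO/OO/X. to 11

value(.X/XO/OO/X., X) = 0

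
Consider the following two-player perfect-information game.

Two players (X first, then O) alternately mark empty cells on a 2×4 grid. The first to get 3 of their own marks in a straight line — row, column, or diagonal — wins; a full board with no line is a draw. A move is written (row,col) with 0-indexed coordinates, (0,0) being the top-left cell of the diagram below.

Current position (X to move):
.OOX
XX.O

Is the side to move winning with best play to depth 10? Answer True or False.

X winning at [.OOX/XX.O]: True

ply 1, X at .OOX/XX.O | (0,0)=+0→XOOX/XX.O; (1,2)=+1→.OOX/XXXO*
ply 2: .OOX/XXXO is terminal -1 (O); from .OOX/XX.O depth 10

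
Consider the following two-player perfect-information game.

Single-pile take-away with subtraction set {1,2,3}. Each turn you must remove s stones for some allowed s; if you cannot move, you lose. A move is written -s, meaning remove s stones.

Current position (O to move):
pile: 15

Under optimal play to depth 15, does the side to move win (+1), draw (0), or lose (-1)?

value(15, O) = +1

ply 1, O at 15 | -1=-1→14; -2=-1→13; -3=+1→12*
ply 2, X at 12 | -1=-1→11*; -2=-1→10; -3=-1→9
ply 3, O at 11 | -1=-1→10; -2=-1→9; -3=+1→8*
ply 4, X at 8 | -1=-1→7*; -2=-1→6; -3=-1→5
ply 5, O at 7 | -1=-1→6; -2=-1→5; -3=+1→4*
ply 6, X at 4 | -1=-1→3*; -2=-1→2; -3=-1→1
ply 7, O at 3 | -1=-1→2; -2=-1→1; -3=+1→0*
ply 8: 0 is terminal -1 (X); from 15 depth 15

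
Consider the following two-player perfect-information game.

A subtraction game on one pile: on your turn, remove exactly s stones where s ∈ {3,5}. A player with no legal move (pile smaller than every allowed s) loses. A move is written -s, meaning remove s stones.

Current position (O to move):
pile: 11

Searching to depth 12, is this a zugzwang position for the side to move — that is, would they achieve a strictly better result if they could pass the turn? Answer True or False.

zugzwang(11, O) = False

p1 O@[11]: -3[8]+1* -5[6]-1
p2 X@[8]: -3[5]-1* -5[3]-1
p3 O@[5]: -3[2]+1* -5[0]+1
p4 X@[2] terminal -1; root [11] d12
suppose O passes — search the same position with X to move:
pass> p1 X@[11]: -3[8]+1* -5[6]-1
pass> p2 O@[8]: -3[5]-1* -5[3]-1
pass> p3 X@[5]: -3[2]+1* -5[0]+1
pass> p4 O@[2] terminal -1; root [11] d12
for O: play +1, pass -1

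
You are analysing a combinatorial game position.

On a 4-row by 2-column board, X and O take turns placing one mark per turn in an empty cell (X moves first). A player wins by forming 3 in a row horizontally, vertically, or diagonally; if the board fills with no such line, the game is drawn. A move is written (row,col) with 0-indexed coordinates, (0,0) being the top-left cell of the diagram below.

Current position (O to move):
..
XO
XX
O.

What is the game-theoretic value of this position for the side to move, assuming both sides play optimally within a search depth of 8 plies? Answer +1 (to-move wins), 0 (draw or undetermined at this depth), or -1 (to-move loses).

value(../XO/XX/O., O) = 0

ply 1, O at ../XO/XX/O. | (0,0)=+0→O./XO/XX/O.*; (0,1)=-1→.O/XO/XX/O.; (3,1)=-1→../XO/XX/OO
ply 2, X at O./XO/XX/O. | (0,1)=+0→OX/XO/XX/O.*; (3,1)=+0→O./XO/XX/OX
ply 3, O at OX/XO/XX/O. | (3,1)=+0→OX/XO/XX/OO*
ply 4: OX/XO/XX/OO is terminal +0 (X); from ../XO/XX/O. depth 8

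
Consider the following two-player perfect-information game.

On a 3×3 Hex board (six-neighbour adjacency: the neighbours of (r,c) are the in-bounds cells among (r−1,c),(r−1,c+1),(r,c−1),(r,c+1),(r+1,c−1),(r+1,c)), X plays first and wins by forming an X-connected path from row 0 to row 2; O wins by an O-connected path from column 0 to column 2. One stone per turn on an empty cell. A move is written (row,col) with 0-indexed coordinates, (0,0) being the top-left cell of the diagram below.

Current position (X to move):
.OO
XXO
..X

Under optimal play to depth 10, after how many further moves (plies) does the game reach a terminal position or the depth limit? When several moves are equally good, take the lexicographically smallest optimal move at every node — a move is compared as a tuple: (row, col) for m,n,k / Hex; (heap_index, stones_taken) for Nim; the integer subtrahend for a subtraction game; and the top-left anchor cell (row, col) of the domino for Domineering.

[.OO/XXO/..X] X move#1: (0,0):+1/XOO/XXO/..X*, (2,0):-1/.OO/XXO/X.X, (2,1):-1/.OO/XXO/.XX
[XOO/XXO/..X] O move#2: (2,0):-1/XOO/XXO/O.X*, (2,1):-1/XOO/XXO/.OX
[XOO/XXO/O.X] X move#3: (2,1):+1/XOO/XXO/OXX*
[XOO/XXO/OXX] end (terminal -1, O#4); searched .OO/XXO/..X to 10

PV length from [.OO/XXO/..X]: 3 plies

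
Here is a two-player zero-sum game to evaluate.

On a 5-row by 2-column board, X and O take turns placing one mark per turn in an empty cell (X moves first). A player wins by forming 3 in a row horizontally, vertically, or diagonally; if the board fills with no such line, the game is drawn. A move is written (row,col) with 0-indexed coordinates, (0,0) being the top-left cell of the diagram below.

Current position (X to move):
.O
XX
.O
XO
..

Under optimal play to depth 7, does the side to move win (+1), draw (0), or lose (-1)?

value(.O/XX/.O/XO/.., X) = +1

[.O/XX/.O/XO/..] X move#1: (0,0):-1/XO/XX/.O/XO/.., (2,0):+1/.O/XX/XO/XO/..*, (4,0):-1/.O/XX/.O/XO/X., (4,1):+0/.O/XX/.O/XO/.X
[.O/XX/XO/XO/..] end (terminal -1, O#2); searched .O/XX/.O/XO/.. to 7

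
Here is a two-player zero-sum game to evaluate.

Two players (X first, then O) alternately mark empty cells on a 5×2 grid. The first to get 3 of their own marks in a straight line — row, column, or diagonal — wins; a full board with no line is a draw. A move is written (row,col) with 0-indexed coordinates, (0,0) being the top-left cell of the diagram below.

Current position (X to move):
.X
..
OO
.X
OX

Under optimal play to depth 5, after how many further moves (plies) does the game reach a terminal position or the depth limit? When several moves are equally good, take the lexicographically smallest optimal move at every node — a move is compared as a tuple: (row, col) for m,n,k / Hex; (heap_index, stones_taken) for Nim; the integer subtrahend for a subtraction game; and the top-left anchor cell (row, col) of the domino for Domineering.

PV length from [.X/../OO/.X/OX]: 4 plies

p1 X@[.X/../OO/.X/OX]: (0,0)[XX/../OO/.X/OX]-1 (1,0)[.X/X./OO/.X/OX]-1 (1,1)[.X/.X/OO/.X/OX]-1 (3,0)[.X/../OO/XX/OX]+0*
p2 O@[.X/../OO/XX/OX]: (0,0)[OX/../OO/XX/OX]+0* (1,0)[.X/O./OO/XX/OX]+0 (1,1)[.X/.O/OO/XX/OX]+0
p3 X@[OX/../OO/XX/OX]: (1,0)[OX/X./OO/XX/OX]+0* (1,1)[OX/.X/OO/XX/OX]-1
p4 O@[OX/X./OO/XX/OX]: (1,1)[OX/XO/OO/XX/OX]+0*
p5 X@[OX/XO/OO/XX/OX] terminal +0; root [.X/../OO/.X/OX] d5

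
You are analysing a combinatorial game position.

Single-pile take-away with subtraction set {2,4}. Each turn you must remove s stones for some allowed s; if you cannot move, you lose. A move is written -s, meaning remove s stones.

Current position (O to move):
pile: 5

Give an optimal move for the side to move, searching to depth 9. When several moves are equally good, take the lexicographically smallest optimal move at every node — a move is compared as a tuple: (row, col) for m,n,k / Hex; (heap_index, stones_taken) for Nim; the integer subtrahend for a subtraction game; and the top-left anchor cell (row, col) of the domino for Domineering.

p1 O@[5]: -2[3]-1 -4[1]+1*
p2 X@[1] terminal -1; root [5] d9

O's best at [5]: -4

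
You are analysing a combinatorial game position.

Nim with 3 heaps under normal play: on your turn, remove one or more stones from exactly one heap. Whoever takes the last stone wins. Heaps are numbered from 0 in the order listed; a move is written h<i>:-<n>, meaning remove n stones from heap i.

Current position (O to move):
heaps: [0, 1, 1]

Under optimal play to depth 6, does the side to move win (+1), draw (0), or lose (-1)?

value((0,1,1), O) = -1

[(0,1,1)] O move#1: h1:-1:-1/(0,0,1)*, h2:-1:-1/(0,1,0)
[(0,0,1)] X move#2: h2:-1:+1/(0,0,0)*
[(0,0,0)] end (terminal -1, O#3); searched (0,1,1) to 6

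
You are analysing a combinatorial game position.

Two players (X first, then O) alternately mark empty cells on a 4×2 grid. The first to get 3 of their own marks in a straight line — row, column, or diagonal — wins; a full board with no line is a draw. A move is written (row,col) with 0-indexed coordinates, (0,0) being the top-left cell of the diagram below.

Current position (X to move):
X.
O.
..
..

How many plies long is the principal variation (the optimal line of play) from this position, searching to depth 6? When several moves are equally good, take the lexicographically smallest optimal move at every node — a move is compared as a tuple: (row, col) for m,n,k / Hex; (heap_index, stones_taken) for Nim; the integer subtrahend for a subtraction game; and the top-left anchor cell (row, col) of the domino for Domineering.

ply 1, X at X./O./../.. | (0,1)=+0→XX/O./../..*; (1,1)=+0→X./OX/../..; (2,0)=+0→X./O./X./..; (2,1)=+0→X./O./.X/..; (3,0)=+0→X./O./../X.; (3,1)=+0→X./O./../.X
ply 2, O at XX/O./../.. | (1,1)=+0→XX/OO/../..*; (2,0)=+0→XX/O./O./..; (2,1)=+0→XX/O./.O/..; (3,0)=+0→XX/O./../O.; (3,1)=+0→XX/O./../.O
ply 3, X at XX/OO/../.. | (2,0)=+0→XX/OO/X./..*; (2,1)=+0→XX/OO/.X/..; (3,0)=+0→XX/OO/../X.; (3,1)=+0→XX/OO/../.X
ply 4, O at XX/OO/X./.. | (2,1)=+0→XX/OO/XO/..*; (3,0)=+0→XX/OO/X./O.; (3,1)=+0→XX/OO/X./.O
ply 5, X at XX/OO/XO/.. | (3,0)=-1→XX/OO/XO/X.; (3,1)=+0→XX/OO/XO/.X*
ply 6, O at XX/OO/XO/.X | (3,0)=+0→XX/OO/XO/OX*
ply 7: XX/OO/XO/OX is terminal +0 (X); from X./O./../.. depth 6

PV length from [X./O./../..]: 6 plies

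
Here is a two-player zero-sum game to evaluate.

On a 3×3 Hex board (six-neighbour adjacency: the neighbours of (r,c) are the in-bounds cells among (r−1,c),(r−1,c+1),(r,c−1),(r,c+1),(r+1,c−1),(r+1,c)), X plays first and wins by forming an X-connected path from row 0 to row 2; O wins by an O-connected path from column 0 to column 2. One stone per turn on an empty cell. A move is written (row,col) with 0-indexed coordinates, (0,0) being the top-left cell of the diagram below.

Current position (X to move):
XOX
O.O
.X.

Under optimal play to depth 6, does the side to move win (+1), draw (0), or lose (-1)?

value(XOX/O.O/.X., X) = +1

ply 1, X at XOX/O.O/.X. | (1,1)=+1→XOX/OXO/.X.*; (2,0)=-1→XOX/O.O/XX.; (2,2)=-1→XOX/O.O/.XX
ply 2: XOX/OXO/.X. is terminal -1 (O); from XOX/O.O/.X. depth 6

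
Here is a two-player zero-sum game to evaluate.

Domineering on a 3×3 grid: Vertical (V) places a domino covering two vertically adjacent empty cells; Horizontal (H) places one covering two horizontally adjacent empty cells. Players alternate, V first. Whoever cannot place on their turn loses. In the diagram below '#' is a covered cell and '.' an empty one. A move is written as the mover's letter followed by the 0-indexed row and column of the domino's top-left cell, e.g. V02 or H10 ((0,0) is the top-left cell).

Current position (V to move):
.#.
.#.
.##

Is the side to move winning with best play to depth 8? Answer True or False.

V winning at [.#./.#./.##]: True

ply 1, V at .#./.#./.## | V00=+1→##./##./.##*; V02=+1→.##/.##/.##; V10=+1→.#./##./###
ply 2: ##./##./.## is terminal -1 (H); from .#./.#./.## depth 8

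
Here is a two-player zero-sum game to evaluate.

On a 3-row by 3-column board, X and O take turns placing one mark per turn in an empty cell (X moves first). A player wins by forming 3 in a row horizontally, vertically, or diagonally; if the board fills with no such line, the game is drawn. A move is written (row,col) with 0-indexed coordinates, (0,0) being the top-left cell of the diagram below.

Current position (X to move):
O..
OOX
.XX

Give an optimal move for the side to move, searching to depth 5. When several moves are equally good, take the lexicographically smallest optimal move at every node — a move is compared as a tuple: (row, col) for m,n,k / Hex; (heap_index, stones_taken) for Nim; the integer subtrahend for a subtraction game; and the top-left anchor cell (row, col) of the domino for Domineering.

X's best at [O../OOX/.XX]: (0,2)

ply 1, X at O../OOX/.XX | (0,1)=-1→OX./OOX/.XX; (0,2)=+1→O.X/OOX/.XX*; (2,0)=+1→O../OOX/XXX
ply 2: O.X/OOX/.XX is terminal -1 (O); from O../OOX/.XX depth 5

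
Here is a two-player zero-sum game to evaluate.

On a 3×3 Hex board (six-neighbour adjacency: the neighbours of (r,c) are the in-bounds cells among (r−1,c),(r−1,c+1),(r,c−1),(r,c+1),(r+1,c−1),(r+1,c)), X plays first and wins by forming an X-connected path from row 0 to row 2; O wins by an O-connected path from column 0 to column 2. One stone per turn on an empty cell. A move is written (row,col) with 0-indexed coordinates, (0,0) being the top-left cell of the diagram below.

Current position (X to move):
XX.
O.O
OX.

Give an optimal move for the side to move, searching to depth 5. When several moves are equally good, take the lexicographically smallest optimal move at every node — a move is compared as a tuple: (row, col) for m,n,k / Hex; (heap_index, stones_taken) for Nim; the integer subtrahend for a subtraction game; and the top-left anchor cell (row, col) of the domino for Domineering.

p1 X@[XX./O.O/OX.]: (0,2)[XXX/O.O/OX.]-1 (1,1)[XX./OXO/OX.]+1* (2,2)[XX./O.O/OXX]-1
p2 O@[XX./OXO/OX.] terminal -1; root [XX./O.O/OX.] d5

X's best at [XX./O.O/OX.]: (1,1)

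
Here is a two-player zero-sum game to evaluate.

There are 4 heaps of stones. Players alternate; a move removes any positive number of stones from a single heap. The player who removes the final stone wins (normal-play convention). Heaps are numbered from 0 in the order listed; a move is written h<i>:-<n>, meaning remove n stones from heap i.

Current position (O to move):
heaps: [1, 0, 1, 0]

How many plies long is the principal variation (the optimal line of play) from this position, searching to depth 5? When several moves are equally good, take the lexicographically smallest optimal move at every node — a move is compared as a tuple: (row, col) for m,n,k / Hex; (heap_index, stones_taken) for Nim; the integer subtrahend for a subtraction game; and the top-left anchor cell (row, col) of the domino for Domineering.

PV length from [(1,0,1,0)]: 2 plies

[(1,0,1,0)] O move#1: h0:-1:-1/(0,0,1,0)*, h2:-1:-1/(1,0,0,0)
[(0,0,1,0)] X move#2: h2:-1:+1/(0,0,0,0)*
[(0,0,0,0)] end (terminal -1, O#3); searched (1,0,1,0) to 5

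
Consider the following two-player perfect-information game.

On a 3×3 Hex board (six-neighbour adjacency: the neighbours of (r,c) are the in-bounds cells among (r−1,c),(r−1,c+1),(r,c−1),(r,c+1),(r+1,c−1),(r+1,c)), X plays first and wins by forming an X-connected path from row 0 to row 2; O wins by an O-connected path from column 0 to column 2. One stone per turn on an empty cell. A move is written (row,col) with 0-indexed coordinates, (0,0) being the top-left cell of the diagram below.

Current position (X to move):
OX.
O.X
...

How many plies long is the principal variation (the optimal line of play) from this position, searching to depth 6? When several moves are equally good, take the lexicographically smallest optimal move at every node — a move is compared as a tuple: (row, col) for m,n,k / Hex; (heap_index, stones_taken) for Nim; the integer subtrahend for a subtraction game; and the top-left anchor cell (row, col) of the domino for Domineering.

ply 1, X at OX./O.X/... | (0,2)=+1→OXX/O.X/...*; (1,1)=+1→OX./OXX/...; (2,0)=+1→OX./O.X/X..; (2,1)=+1→OX./O.X/.X.; (2,2)=+1→OX./O.X/..X
ply 2, O at OXX/O.X/... | (1,1)=-1→OXX/OOX/...*; (2,0)=-1→OXX/O.X/O..; (2,1)=-1→OXX/O.X/.O.; (2,2)=-1→OXX/O.X/..O
ply 3, X at OXX/OOX/... | (2,0)=+1→OXX/OOX/X..*; (2,1)=+1→OXX/OOX/.X.; (2,2)=+1→OXX/OOX/..X
ply 4, O at OXX/OOX/X.. | (2,1)=-1→OXX/OOX/XO.*; (2,2)=-1→OXX/OOX/X.O
ply 5, X at OXX/OOX/XO. | (2,2)=+1→OXX/OOX/XOX*
ply 6: OXX/OOX/XOX is terminal -1 (O); from OX./O.X/... depth 6

PV length from [OX./O.X/...]: 5 plies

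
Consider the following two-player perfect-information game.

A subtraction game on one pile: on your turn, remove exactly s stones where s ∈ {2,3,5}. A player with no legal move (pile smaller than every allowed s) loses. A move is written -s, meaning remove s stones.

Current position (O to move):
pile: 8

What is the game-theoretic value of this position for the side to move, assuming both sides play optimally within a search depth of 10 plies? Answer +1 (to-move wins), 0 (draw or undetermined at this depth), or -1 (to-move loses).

value(8, O) = -1

ply 1, O at 8 | -2=-1→6*; -3=-1→5; -5=-1→3
ply 2, X at 6 | -2=-1→4; -3=-1→3; -5=+1→1*
ply 3: 1 is terminal -1 (O); from 8 depth 10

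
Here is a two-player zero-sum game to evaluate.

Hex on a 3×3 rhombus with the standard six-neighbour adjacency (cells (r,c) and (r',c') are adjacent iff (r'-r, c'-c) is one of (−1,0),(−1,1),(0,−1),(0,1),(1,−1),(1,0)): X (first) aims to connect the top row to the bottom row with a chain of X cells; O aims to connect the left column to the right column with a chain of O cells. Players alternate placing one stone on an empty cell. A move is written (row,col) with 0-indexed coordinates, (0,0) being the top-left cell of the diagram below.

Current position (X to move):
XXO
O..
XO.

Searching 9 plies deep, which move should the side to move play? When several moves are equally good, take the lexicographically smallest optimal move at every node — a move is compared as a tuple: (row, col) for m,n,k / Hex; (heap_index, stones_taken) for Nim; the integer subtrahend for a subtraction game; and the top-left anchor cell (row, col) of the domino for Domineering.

X's best at [XXO/O../XO.]: (1,1)

p1 X@[XXO/O../XO.]: (1,1)[XXO/OX./XO.]+1* (1,2)[XXO/O.X/XO.]-1 (2,2)[XXO/O../XOX]-1
p2 O@[XXO/OX./XO.] terminal -1; root [XXO/O../XO.] d9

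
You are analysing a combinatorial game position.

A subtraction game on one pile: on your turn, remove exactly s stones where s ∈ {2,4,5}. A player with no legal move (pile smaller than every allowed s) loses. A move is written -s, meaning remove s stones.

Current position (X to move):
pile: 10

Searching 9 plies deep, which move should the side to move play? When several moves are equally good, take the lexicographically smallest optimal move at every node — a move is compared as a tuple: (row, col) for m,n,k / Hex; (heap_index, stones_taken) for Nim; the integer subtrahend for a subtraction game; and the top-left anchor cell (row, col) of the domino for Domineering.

X's best at [10]: -2

ply 1, X at 10 | -2=+1→8*; -4=-1→6; -5=-1→5
ply 2, O at 8 | -2=-1→6*; -4=-1→4; -5=-1→3
ply 3, X at 6 | -2=-1→4; -4=-1→2; -5=+1→1*
ply 4: 1 is terminal -1 (O); from 10 depth 9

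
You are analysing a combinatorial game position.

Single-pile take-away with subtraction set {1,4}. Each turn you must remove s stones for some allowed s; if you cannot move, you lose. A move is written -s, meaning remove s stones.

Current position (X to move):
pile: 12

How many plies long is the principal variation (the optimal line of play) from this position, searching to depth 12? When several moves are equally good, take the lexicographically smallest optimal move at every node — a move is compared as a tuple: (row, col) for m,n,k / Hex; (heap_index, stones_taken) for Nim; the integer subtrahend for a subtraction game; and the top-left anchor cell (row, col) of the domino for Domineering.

PV length from [12]: 6 plies

ply 1, X at 12 | -1=-1→11*; -4=-1→8
ply 2, O at 11 | -1=+1→10*; -4=+1→7
ply 3, X at 10 | -1=-1→9*; -4=-1→6
ply 4, O at 9 | -1=-1→8; -4=+1→5*
ply 5, X at 5 | -1=-1→4*; -4=-1→1
ply 6, O at 4 | -1=-1→3; -4=+1→0*
ply 7: 0 is terminal -1 (X); from 12 depth 12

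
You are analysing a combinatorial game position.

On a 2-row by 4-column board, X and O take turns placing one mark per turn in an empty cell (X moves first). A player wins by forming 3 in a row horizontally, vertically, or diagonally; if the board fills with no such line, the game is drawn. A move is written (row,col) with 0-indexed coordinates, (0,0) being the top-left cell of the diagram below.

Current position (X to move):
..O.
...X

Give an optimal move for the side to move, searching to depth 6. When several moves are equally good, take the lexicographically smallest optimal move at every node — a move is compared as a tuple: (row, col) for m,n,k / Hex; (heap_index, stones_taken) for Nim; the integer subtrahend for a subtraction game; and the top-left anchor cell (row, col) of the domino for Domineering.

X's best at [..O./...X]: (0,0)

[..O./...X] X move#1: (0,0):+0/X.O./...X*, (0,1):+0/.XO./...X, (0,3):+0/..OX/...X, (1,0):-1/..O./X..X, (1,1):+0/..O./.X.X, (1,2):+0/..O./..XX
[X.O./...X] O move#2: (0,1):+0/XOO./...X*, (0,3):+0/X.OO/...X, (1,0):+0/X.O./O..X, (1,1):+0/X.O./.O.X, (1,2):+0/X.O./..OX
[XOO./...X] X move#3: (0,3):+0/XOOX/...X*, (1,0):-1/XOO./X..X, (1,1):-1/XOO./.X.X, (1,2):-1/XOO./..XX
[XOOX/...X] O move#4: (1,0):+0/XOOX/O..X*, (1,1):+0/XOOX/.O.X, (1,2):+0/XOOX/..OX
[XOOX/O..X] X move#5: (1,1):+0/XOOX/OX.X*, (1,2):+0/XOOX/O.XX
[XOOX/OX.X] O move#6: (1,2):+0/XOOX/OXOX*
[XOOX/OXOX] end (terminal +0, X#7); searched ..O./...X to 6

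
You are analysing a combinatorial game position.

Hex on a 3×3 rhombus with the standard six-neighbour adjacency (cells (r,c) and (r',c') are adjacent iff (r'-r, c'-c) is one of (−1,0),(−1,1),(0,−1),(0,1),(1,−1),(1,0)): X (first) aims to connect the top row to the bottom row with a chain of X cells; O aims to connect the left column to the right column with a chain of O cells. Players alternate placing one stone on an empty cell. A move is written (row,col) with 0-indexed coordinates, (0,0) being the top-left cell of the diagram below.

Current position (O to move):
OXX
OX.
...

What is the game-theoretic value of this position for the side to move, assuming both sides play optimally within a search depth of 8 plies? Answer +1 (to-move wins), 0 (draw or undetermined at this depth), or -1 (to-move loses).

p1 O@[OXX/OX./...]: (1,2)[OXX/OXO/...]-1* (2,0)[OXX/OX./O..]-1 (2,1)[OXX/OX./.O.]-1 (2,2)[OXX/OX./..O]-1
p2 X@[OXX/OXO/...]: (2,0)[OXX/OXO/X..]+1* (2,1)[OXX/OXO/.X.]+1 (2,2)[OXX/OXO/..X]+1
p3 O@[OXX/OXO/X..] terminal -1; root [OXX/OX./...] d8

value(OXX/OX./..., O) = -1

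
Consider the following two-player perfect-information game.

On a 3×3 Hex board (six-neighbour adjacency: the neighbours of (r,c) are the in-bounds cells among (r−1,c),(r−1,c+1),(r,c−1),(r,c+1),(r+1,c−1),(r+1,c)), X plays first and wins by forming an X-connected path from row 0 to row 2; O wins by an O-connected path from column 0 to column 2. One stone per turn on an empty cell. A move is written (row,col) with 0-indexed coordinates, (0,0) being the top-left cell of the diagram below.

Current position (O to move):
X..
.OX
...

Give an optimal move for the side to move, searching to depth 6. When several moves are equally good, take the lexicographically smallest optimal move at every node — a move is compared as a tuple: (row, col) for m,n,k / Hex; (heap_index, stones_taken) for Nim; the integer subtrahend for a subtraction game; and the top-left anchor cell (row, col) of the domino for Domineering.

O's best at [X../.OX/...]: (0,2)

ply 1, O at X../.OX/... | (0,1)=-1→XO./.OX/...; (0,2)=+1→X.O/.OX/...*; (1,0)=-1→X../OOX/...; (2,0)=-1→X../.OX/O..; (2,1)=+1→X../.OX/.O.; (2,2)=+1→X../.OX/..O
ply 2, X at X.O/.OX/... | (0,1)=-1→XXO/.OX/...*; (1,0)=-1→X.O/XOX/...; (2,0)=-1→X.O/.OX/X..; (2,1)=-1→X.O/.OX/.X.; (2,2)=-1→X.O/.OX/..X
ply 3, O at XXO/.OX/... | (1,0)=+1→XXO/OOX/...*; (2,0)=+1→XXO/.OX/O..; (2,1)=+1→XXO/.OX/.O.; (2,2)=+1→XXO/.OX/..O
ply 4: XXO/OOX/... is terminal -1 (X); from X../.OX/... depth 6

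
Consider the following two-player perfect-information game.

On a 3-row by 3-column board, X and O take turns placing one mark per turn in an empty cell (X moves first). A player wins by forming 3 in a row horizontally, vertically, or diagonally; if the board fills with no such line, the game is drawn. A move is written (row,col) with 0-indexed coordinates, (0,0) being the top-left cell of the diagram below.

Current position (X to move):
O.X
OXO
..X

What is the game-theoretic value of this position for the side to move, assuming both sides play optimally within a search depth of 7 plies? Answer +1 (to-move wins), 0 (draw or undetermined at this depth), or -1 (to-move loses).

[O.X/OXO/..X] X move#1: (0,1):-1/OXX/OXO/..X, (2,0):+1/O.X/OXO/X.X*, (2,1):-1/O.X/OXO/.XX
[O.X/OXO/X.X] end (terminal -1, O#2); searched O.X/OXO/..X to 7

value(O.X/OXO/..X, X) = +1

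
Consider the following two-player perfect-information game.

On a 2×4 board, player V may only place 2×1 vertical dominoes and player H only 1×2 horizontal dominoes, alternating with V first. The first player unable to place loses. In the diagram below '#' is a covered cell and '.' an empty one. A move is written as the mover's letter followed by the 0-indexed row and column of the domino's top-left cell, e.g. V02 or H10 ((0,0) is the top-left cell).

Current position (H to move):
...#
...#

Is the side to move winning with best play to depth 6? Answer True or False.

ply 1, H at ...#/...# | H00=+1→##.#/...#*; H01=+1→.###/...#; H10=+1→...#/##.#; H11=+1→...#/.###
ply 2, V at ##.#/...# | V02=-1→####/..##*
ply 3, H at ####/..## | H10=+1→####/####*
ply 4: ####/#### is terminal -1 (V); from ...#/...# depth 6

H winning at [...#/...#]: True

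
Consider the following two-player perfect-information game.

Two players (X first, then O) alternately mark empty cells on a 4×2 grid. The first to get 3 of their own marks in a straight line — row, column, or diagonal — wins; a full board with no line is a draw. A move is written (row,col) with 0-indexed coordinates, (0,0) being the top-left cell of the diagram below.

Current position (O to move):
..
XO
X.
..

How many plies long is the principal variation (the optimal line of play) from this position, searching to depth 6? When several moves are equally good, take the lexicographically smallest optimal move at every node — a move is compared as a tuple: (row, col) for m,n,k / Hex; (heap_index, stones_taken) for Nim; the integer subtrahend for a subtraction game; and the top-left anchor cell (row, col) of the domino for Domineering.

PV length from [../XO/X./..]: 2 plies

ply 1, O at ../XO/X./.. | (0,0)=-1→O./XO/X./..*; (0,1)=-1→.O/XO/X./..; (2,1)=-1→../XO/XO/..; (3,0)=-1→../XO/X./O.; (3,1)=-1→../XO/X./.O
ply 2, X at O./XO/X./.. | (0,1)=+0→OX/XO/X./..; (2,1)=+0→O./XO/XX/..; (3,0)=+1→O./XO/X./X.*; (3,1)=+0→O./XO/X./.X
ply 3: O./XO/X./X. is terminal -1 (O); from ../XO/X./.. depth 6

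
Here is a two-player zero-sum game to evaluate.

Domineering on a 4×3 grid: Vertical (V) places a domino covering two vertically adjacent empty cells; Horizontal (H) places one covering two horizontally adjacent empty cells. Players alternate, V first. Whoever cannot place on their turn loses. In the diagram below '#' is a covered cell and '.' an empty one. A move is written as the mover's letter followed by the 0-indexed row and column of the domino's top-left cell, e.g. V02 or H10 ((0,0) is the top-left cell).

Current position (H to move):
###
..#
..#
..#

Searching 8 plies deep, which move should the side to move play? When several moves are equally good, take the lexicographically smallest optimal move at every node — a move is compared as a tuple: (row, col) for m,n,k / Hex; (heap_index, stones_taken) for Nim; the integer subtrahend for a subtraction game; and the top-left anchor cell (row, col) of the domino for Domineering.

H's best at [###/..#/..#/..#]: H20

[###/..#/..#/..#] H move#1: H10:-1/###/###/..#/..#, H20:+1/###/..#/###/..#*, H30:-1/###/..#/..#/###
[###/..#/###/..#] end (terminal -1, V#2); searched ###/..#/..#/..# to 8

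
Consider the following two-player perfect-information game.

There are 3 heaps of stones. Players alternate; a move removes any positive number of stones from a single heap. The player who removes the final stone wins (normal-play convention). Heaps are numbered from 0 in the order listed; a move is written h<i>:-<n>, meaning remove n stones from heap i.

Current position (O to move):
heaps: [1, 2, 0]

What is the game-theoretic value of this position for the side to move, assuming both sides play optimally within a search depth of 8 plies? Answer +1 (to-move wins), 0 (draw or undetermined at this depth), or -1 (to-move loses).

value((1,2,0), O) = +1

p1 O@[(1,2,0)]: h0:-1[(0,2,0)]-1 h1:-1[(1,1,0)]+1* h1:-2[(1,0,0)]-1
p2 X@[(1,1,0)]: h0:-1[(0,1,0)]-1* h1:-1[(1,0,0)]-1
p3 O@[(0,1,0)]: h1:-1[(0,0,0)]+1*
p4 X@[(0,0,0)] terminal -1; root [(1,2,0)] d8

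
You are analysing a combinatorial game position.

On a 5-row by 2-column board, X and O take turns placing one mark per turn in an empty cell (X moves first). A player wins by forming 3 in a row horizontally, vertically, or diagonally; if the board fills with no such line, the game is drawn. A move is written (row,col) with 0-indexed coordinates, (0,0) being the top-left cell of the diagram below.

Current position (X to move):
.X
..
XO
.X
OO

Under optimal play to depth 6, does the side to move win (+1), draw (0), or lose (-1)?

value(.X/../XO/.X/OO, X) = +1

p1 X@[.X/../XO/.X/OO]: (0,0)[XX/../XO/.X/OO]+0 (1,0)[.X/X./XO/.X/OO]+1* (1,1)[.X/.X/XO/.X/OO]+0 (3,0)[.X/../XO/XX/OO]+0
p2 O@[.X/X./XO/.X/OO]: (0,0)[OX/X./XO/.X/OO]-1* (1,1)[.X/XO/XO/.X/OO]-1 (3,0)[.X/X./XO/OX/OO]-1
p3 X@[OX/X./XO/.X/OO]: (1,1)[OX/XX/XO/.X/OO]+0 (3,0)[OX/X./XO/XX/OO]+1*
p4 O@[OX/X./XO/XX/OO] terminal -1; root [.X/../XO/.X/OO] d6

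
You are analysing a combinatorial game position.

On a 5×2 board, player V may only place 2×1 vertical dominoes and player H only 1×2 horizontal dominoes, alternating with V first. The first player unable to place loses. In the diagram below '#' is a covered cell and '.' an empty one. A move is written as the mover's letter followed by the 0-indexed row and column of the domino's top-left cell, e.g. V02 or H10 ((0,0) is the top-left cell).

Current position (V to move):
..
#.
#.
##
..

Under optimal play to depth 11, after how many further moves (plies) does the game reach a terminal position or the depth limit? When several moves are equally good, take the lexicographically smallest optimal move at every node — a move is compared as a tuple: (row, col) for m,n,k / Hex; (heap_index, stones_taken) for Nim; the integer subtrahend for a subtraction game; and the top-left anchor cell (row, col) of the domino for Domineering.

PV length from [../#./#./##/..]: 2 plies

ply 1, V at ../#./#./##/.. | V01=-1→.#/##/#./##/..*; V11=-1→../##/##/##/..
ply 2, H at .#/##/#./##/.. | H40=+1→.#/##/#./##/##*
ply 3: .#/##/#./##/## is terminal -1 (V); from ../#./#./##/.. depth 11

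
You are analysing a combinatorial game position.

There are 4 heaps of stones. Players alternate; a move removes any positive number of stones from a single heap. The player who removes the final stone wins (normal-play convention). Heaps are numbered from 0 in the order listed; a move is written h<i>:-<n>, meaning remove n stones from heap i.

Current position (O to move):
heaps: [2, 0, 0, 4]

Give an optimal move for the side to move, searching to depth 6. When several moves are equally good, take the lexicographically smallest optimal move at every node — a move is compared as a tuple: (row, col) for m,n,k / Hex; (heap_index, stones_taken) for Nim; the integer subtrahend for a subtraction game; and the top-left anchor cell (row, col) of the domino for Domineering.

O's best at [(2,0,0,4)]: h3:-2

ply 1, O at (2,0,0,4) | h0:-1=-1→(1,0,0,4); h0:-2=-1→(0,0,0,4); h3:-1=-1→(2,0,0,3); h3:-2=+1→(2,0,0,2)*; h3:-3=-1→(2,0,0,1); h3:-4=-1→(2,0,0,0)
ply 2, X at (2,0,0,2) | h0:-1=-1→(1,0,0,2)*; h0:-2=-1→(0,0,0,2); h3:-1=-1→(2,0,0,1); h3:-2=-1→(2,0,0,0)
ply 3, O at (1,0,0,2) | h0:-1=-1→(0,0,0,2); h3:-1=+1→(1,0,0,1)*; h3:-2=-1→(1,0,0,0)
ply 4, X at (1,0,0,1) | h0:-1=-1→(0,0,0,1)*; h3:-1=-1→(1,0,0,0)
ply 5, O at (0,0,0,1) | h3:-1=+1→(0,0,0,0)*
ply 6: (0,0,0,0) is terminal -1 (X); from (2,0,0,4) depth 6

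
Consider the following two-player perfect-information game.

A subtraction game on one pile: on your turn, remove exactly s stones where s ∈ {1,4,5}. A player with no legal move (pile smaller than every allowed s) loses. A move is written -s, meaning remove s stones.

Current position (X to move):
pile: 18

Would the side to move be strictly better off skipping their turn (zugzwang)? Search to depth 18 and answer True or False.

zugzwang(18, X) = True

p1 X@[18]: -1[17]-1* -4[14]-1 -5[13]-1
p2 O@[17]: -1[16]+1* -4[13]-1 -5[12]-1
p3 X@[16]: -1[15]-1* -4[12]-1 -5[11]-1
p4 O@[15]: -1[14]-1 -4[11]-1 -5[10]+1*
p5 X@[10]: -1[9]-1* -4[6]-1 -5[5]-1
p6 O@[9]: -1[8]+1* -4[5]-1 -5[4]-1
p7 X@[8]: -1[7]-1* -4[4]-1 -5[3]-1
p8 O@[7]: -1[6]-1 -4[3]-1 -5[2]+1*
p9 X@[2]: -1[1]-1*
p10 O@[1]: -1[0]+1*
p11 X@[0] terminal -1; root [18] d18
suppose X passes — search the same position with O to move:
pass> p1 O@[18]: -1[17]-1* -4[14]-1 -5[13]-1
pass> p2 X@[17]: -1[16]+1* -4[13]-1 -5[12]-1
pass> p3 O@[16]: -1[15]-1* -4[12]-1 -5[11]-1
pass> p4 X@[15]: -1[14]-1 -4[11]-1 -5[10]+1*
pass> p5 O@[10]: -1[9]-1* -4[6]-1 -5[5]-1
pass> p6 X@[9]: -1[8]+1* -4[5]-1 -5[4]-1
pass> p7 O@[8]: -1[7]-1* -4[4]-1 -5[3]-1
pass> p8 X@[7]: -1[6]-1 -4[3]-1 -5[2]+1*
pass> p9 O@[2]: -1[1]-1*
pass> p10 X@[1]: -1[0]+1*
pass> p11 O@[0] terminal -1; root [18] d18
for X: play -1, pass +1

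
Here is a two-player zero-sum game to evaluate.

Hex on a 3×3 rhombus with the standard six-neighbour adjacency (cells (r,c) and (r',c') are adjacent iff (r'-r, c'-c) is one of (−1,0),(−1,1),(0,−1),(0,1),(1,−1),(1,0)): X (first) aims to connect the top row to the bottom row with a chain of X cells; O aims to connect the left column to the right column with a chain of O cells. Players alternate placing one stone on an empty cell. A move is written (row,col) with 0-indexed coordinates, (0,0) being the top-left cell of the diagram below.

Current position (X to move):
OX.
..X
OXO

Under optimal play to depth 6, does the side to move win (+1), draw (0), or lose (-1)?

value(OX./..X/OXO, X) = +1

[OX./..X/OXO] X move#1: (0,2):+1/OXX/..X/OXO*, (1,0):+1/OX./X.X/OXO, (1,1):+1/OX./.XX/OXO
[OXX/..X/OXO] end (terminal -1, O#2); searched OX./..X/OXO to 6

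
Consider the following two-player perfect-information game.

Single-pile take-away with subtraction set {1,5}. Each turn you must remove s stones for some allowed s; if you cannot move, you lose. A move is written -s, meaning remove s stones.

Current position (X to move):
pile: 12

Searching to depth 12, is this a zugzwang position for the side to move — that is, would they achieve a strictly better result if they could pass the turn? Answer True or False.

zugzwang(12, X) = True

p1 X@[12]: -1[11]-1* -5[7]-1
p2 O@[11]: -1[10]+1* -5[6]+1
p3 X@[10]: -1[9]-1* -5[5]-1
p4 O@[9]: -1[8]+1* -5[4]+1
p5 X@[8]: -1[7]-1* -5[3]-1
p6 O@[7]: -1[6]+1* -5[2]+1
p7 X@[6]: -1[5]-1* -5[1]-1
p8 O@[5]: -1[4]+1* -5[0]+1
p9 X@[4]: -1[3]-1*
p10 O@[3]: -1[2]+1*
p11 X@[2]: -1[1]-1*
p12 O@[1]: -1[0]+1*
p13 X@[0] terminal -1; root [12] d12
pass branch (O moves first from the same position):
  | p1 O@[12]: -1[11]-1* -5[7]-1
  | p2 X@[11]: -1[10]+1* -5[6]+1
  | p3 O@[10]: -1[9]-1* -5[5]-1
  | p4 X@[9]: -1[8]+1* -5[4]+1
  | p5 O@[8]: -1[7]-1* -5[3]-1
  | p6 X@[7]: -1[6]+1* -5[2]+1
  | p7 O@[6]: -1[5]-1* -5[1]-1
  | p8 X@[5]: -1[4]+1* -5[0]+1
  | p9 O@[4]: -1[3]-1*
  | p10 X@[3]: -1[2]+1*
  | p11 O@[2]: -1[1]-1*
  | p12 X@[1]: -1[0]+1*
  | p13 O@[0] terminal -1; root [12] d12
X moving scores -1; X passing scores +1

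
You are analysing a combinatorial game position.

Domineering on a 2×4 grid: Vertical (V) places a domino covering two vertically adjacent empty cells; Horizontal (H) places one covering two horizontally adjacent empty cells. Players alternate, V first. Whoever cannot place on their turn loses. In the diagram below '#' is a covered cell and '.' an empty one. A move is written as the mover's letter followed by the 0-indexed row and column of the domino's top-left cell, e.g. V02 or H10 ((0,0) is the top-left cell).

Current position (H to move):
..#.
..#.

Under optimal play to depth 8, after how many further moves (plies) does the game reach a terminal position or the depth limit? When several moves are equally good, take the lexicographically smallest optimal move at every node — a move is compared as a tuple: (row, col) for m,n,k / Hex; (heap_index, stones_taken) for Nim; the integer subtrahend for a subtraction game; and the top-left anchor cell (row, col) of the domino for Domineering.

[..#./..#.] H move#1: H00:+1/###./..#.*, H10:+1/..#./###.
[###./..#.] V move#2: V03:-1/####/..##*
[####/..##] H move#3: H10:+1/####/####*
[####/####] end (terminal -1, V#4); searched ..#./..#. to 8

PV length from [..#./..#.]: 3 plies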